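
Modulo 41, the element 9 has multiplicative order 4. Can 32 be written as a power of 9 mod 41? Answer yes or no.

⟨9⟩ has order 4; its elements mod 41 are {1, 9, 32, 40}.
32 is in this set.

yes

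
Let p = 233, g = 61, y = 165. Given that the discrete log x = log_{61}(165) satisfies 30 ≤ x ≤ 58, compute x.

55

Compute 61^30 mod 233 = 33, then multiply by 61 repeatedly:
  61^30=33  61^31=149  61^32=2  61^33=122  61^34=219
  61^35=78  61^36=98  61^37=153  61^38=13  61^39=94
  61^40=142  61^41=41  61^42=171  61^43=179  61^44=201
  61^45=145  61^46=224  61^47=150  61^48=63  61^49=115
  61^50=25  61^51=127  61^52=58  61^53=43  61^54=60
  61^55=165
Found 165 at exponent 55.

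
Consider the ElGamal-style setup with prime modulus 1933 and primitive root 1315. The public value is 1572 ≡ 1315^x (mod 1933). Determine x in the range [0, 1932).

484

Baby-step giant-step with m = ceil(sqrt(1932)) = 44.
Baby table (1315^j mod 1933 for j=0..43):
  0:1  1:1315  2:1123  3:1866  4:813  5:146  6:623  7:1586
  8:1816  9:785  10:53  11:107  12:1529  13:315  14:563  15:6
  16:158  17:939  18:1531  19:1012  20:876  21:1805  22:1784  23:1231
  24:844  25:318  26:642  27:1442  28:1890  29:1445  30:36  31:948
  32:1768  33:1454  34:273  35:1390  36:1165  37:1039  38:1587  39:1198
  40:1908  41:1919  42:920  43:1675
Giant step factor: 1315^(-44) ≡ 373 (mod 1933).
Scan 1572·373^i mod 1933 for i = 0, 1, …:
  i=0: 1572   i=1: 657   i=2: 1503   i=3: 49
  i=4: 880   i=5: 1563   i=6: 1166   i=7: 1926
  i=8: 1255   i=9: 329   i=10: 938   i=11: 1
Match at i=11, j=0: x = 11·44 + 0 = 484.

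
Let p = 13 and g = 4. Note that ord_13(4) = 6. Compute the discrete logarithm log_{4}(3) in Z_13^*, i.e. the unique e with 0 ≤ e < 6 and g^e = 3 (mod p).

Successive powers of 4 modulo 13:
  4^0=1  4^1=4  4^2=3
So 4^2 ≡ 3 (mod 13), giving e = 2.

2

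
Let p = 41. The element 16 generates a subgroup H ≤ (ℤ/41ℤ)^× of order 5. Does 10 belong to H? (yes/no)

10 ∈ ⟨16⟩ iff 10^5 ≡ 1 (mod 41), since |⟨16⟩| = 5.
10^5 mod 41 = 1.
Since 1 = 1, 10 lies in the subgroup.

yes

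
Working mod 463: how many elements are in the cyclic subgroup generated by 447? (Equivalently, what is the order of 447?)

462

The order of 447 must divide p − 1 = 462 = 2 · 3 · 7 · 11.
Divisors: 1, 2, 3, 6, 7, 11, 14, 21, 22, 33, 42, 66, 77, 154, 231, 462.
Check each in increasing order: 447^1 ≡ 447;  447^2 ≡ 256;  447^3 ≡ 71;  447^6 ≡ 411;  447^7 ≡ 369;  447^11 ≡ 294;  447^14 ≡ 39;  447^21 ≡ 38;  447^22 ≡ 318;  447^33 ≡ 429;  447^42 ≡ 55;  447^66 ≡ 230;  447^77 ≡ 22;  447^154 ≡ 21;  447^231 ≡ 462;  447^462 ≡ 1.
Smallest exponent giving 1 is 462.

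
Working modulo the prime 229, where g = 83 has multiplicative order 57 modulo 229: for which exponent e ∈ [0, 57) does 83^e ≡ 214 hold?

24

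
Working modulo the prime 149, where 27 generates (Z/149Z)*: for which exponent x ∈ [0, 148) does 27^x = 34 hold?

Baby-step giant-step with m = ceil(sqrt(148)) = 13.
Baby table (27^j mod 149 for j=0..12):
  0:1  1:27  2:133  3:15  4:107  5:58  6:76  7:115
  8:125  9:97  10:86  11:87  12:114
Giant step factor: 27^(-13) ≡ 111 (mod 149).
Scan 34·111^i mod 149 for i = 0, 1, …:
  i=0: 34   i=1: 49   i=2: 75   i=3: 130
  i=4: 126   i=5: 129   i=6: 15
Match at i=6, j=3: x = 6·13 + 3 = 81.

81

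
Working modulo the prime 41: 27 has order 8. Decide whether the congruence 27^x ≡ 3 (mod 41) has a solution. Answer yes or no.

⟨27⟩ has order 8; its elements mod 41 are {1, 3, 9, 14, 27, 32, 38, 40}.
3 is in this set.

yes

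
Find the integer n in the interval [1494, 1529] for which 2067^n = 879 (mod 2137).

1519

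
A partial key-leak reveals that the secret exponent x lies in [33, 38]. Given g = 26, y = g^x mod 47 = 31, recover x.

35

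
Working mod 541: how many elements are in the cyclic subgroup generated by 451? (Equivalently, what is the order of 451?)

36

The order of 451 must divide p − 1 = 540 = 2^2 · 3^3 · 5.
Divisors: 1, 2, 3, 4, 5, 6, 9, 10, 12, 15, 18, 20, 27, 30, 36, 45, 54, 60, 90, 108, 135, 180, 270, 540.
Check each in increasing order: 451^1 ≡ 451;  451^2 ≡ 526;  451^3 ≡ 268;  451^4 ≡ 225;  451^5 ≡ 308;  451^6 ≡ 412;  451^9 ≡ 52;  451^10 ≡ 189;  451^12 ≡ 411;  451^15 ≡ 325;  451^18 ≡ 540;  451^20 ≡ 15;  451^27 ≡ 489;  451^30 ≡ 130;  451^36 ≡ 1.
Smallest exponent giving 1 is 36.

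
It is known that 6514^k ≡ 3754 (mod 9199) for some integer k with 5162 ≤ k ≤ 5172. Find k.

5163

Compute 6514^5162 mod 9199 = 5912, then multiply by 6514 repeatedly:
  6514^5162=5912  6514^5163=3754
Found 3754 at exponent 5163.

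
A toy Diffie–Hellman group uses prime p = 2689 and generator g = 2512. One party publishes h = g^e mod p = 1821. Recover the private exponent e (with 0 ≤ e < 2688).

Baby-step giant-step with m = ceil(sqrt(2688)) = 52.
Baby table (2512^j mod 2689 for j=0..51):
  0:1  1:2512  2:1750  3:2174  4:2418  5:2254  6:1703  7:2426
  8:838  9:2258  10:995  11:1359  12:1467  13:1174  14:1944  15:104
  16:415  17:1837  18:220  19:1395  20:473  21:2327  22:2227  23:1104
  24:889  25:1298  26:1508  27:1984  28:1091  29:501  30:60  31:136
  32:129  33:1368  34:2563  35:790  36:2687  37:354  38:1878  39:1030
  40:542  41:870  42:1972  43:526  44:1013  45:862  46:699  47:2660
  48:2444  49:341  50:1490  51:2481
Giant step factor: 2512^(-52) ≡ 2135 (mod 2689).
Scan 1821·2135^i mod 2689 for i = 0, 1, …:
  i=0: 1821   i=1: 2230   i=2: 1520   i=3: 2266
  i=4: 399   i=5: 2141   i=6: 2424   i=7: 1604
  i=8: 1443   i=9: 1900   i=10: 1488   i=11: 1171
  i=12: 2004   i=13: 341
Match at i=13, j=49: e = 13·52 + 49 = 725.

725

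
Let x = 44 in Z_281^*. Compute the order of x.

280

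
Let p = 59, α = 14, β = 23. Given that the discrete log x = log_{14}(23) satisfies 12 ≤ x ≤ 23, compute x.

Compute 14^12 mod 59 = 48, then multiply by 14 repeatedly:
  14^12=48  14^13=23
Found 23 at exponent 13.

13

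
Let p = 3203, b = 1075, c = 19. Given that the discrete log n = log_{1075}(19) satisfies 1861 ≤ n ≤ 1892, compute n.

1861

Compute 1075^1861 mod 3203 = 19, then multiply by 1075 repeatedly:
  1075^1861=19
Found 19 at exponent 1861.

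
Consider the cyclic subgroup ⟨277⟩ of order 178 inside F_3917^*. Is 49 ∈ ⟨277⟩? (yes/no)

yes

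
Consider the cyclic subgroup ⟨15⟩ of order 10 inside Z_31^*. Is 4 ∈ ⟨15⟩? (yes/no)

yes

⟨15⟩ has order 10; its elements mod 31 are {1, 2, 4, 8, 15, 16, 23, 27, 29, 30}.
4 is in this set.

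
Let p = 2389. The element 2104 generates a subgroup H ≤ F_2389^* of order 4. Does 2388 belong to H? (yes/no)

⟨2104⟩ has order 4; its elements mod 2389 are {1, 285, 2104, 2388}.
2388 is in this set.

yes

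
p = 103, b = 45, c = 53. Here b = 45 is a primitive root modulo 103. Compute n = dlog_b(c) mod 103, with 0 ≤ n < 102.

Baby-step giant-step with m = ceil(sqrt(102)) = 11.
Baby table (45^j mod 103 for j=0..10):
  0:1  1:45  2:68  3:73  4:92  5:20  6:76  7:21
  8:18  9:89  10:91
Giant step factor: 45^(-11) ≡ 70 (mod 103).
Scan 53·70^i mod 103 for i = 0, 1, …:
  i=0: 53   i=1: 2   i=2: 37   i=3: 15
  i=4: 20
Match at i=4, j=5: n = 4·11 + 5 = 49.

49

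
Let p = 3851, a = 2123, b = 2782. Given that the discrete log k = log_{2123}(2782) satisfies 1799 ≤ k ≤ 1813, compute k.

Compute 2123^1799 mod 3851 = 719, then multiply by 2123 repeatedly:
  2123^1799=719  2123^1800=1441  2123^1801=1549  2123^1802=3624  2123^1803=3305
  2123^1804=3844  2123^1805=543  2123^1806=1340  2123^1807=2782
Found 2782 at exponent 1807.

1807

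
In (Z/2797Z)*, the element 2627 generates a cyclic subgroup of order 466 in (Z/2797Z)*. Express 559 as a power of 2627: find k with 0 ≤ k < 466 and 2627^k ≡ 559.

218

Baby-step giant-step with m = ceil(sqrt(466)) = 22.
Baby table (2627^j mod 2797 for j=0..21):
  0:1  1:2627  2:930  3:1329  4:627  5:2493  6:1334  7:2574
  8:1549  9:2385  10:115  11:29  12:664  13:1797  14:2180  15:1401
  16:2372  17:2325  18:1924  19:169  20:2037  21:538
Giant step factor: 2627^(-22) ≡ 1031 (mod 2797).
Scan 559·1031^i mod 2797 for i = 0, 1, …:
  i=0: 559   i=1: 147   i=2: 519   i=3: 862
  i=4: 2073   i=5: 355   i=6: 2395   i=7: 2291
  i=8: 1353   i=9: 2037
Match at i=9, j=20: k = 9·22 + 20 = 218.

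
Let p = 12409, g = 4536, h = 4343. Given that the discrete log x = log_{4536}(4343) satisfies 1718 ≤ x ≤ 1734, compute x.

1722

Compute 4536^1718 mod 12409 = 5693, then multiply by 4536 repeatedly:
  4536^1718=5693  4536^1719=319  4536^1720=7540  4536^1721=2236  4536^1722=4343
Found 4343 at exponent 1722.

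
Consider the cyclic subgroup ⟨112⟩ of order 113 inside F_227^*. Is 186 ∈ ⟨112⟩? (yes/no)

yes

186 ∈ ⟨112⟩ iff 186^113 ≡ 1 (mod 227), since |⟨112⟩| = 113.
186^113 mod 227 = 1.
Since 1 = 1, 186 lies in the subgroup.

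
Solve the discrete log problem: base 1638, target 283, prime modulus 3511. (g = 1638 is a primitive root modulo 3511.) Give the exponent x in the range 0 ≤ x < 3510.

Baby-step giant-step with m = ceil(sqrt(3510)) = 60.
Baby table (1638^j mod 3511 for j=0..59):
  0:1  1:1638  2:640  3:2042  4:2324  5:788  6:2207  7:2247
  8:1058  9:2081  10:3008  11:1171  12:1092  13:1597  14:191  15:379
  16:2866  17:301  18:1498  19:3046  20:217  21:835  22:1951  23:728
  24:2235  25:2468  26:1423  27:3081  28:1371  29:2169  30:3201  31:1315
  32:1727  33:2471  34:2826  35:1490  36:475  37:2119  38:2054  39:914
  40:1446  41:2134  42:2047  43:3492  44:477  45:1884  46:3334  47:1487
  48:2583  49:199  50:2950  51:964  52:2593  53:2535  54:2328  55:318
  56:1256  57:3393  58:3332  59:1722
Giant step factor: 1638^(-60) ≡ 1385 (mod 3511).
Scan 283·1385^i mod 3511 for i = 0, 1, …:
  i=0: 283   i=1: 2234   i=2: 899   i=3: 2221
  i=4: 449   i=5: 418   i=6: 3126   i=7: 447
  i=8: 1159   i=9: 688     …   i=50: 1871
  i=51: 217
Match at i=51, j=20: x = 51·60 + 20 = 3080.

3080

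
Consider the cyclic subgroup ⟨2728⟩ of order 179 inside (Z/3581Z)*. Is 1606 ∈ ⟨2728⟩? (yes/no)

yes

1606 ∈ ⟨2728⟩ iff 1606^179 ≡ 1 (mod 3581), since |⟨2728⟩| = 179.
1606^179 mod 3581 = 1.
Since 1 = 1, 1606 lies in the subgroup.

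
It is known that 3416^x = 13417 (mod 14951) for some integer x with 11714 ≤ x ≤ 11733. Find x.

Compute 3416^11714 mod 14951 = 4418, then multiply by 3416 repeatedly:
  3416^11714=4418  3416^11715=6329  3416^11716=718  3416^11717=724  3416^11718=6269
  3416^11719=5072  3416^11720=12694  3416^11721=4804  3416^11722=9217  3416^11723=13417
Found 13417 at exponent 11723.

11723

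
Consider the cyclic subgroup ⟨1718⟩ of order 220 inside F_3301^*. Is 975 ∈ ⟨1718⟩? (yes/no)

no

975 ∈ ⟨1718⟩ iff 975^220 ≡ 1 (mod 3301), since |⟨1718⟩| = 220.
975^220 mod 3301 = 260.
Since 260 ≠ 1, 975 does not lie in the subgroup.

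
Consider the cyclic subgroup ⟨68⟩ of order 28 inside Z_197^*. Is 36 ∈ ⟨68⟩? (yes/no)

yes

36 ∈ ⟨68⟩ iff 36^28 ≡ 1 (mod 197), since |⟨68⟩| = 28.
36^28 mod 197 = 1.
Since 1 = 1, 36 lies in the subgroup.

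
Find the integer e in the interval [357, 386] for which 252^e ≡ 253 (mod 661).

Compute 252^357 mod 661 = 19, then multiply by 252 repeatedly:
  252^357=19  252^358=161  252^359=251  252^360=457  252^361=150
  252^362=123  252^363=590  252^364=616  252^365=558  252^366=484
  252^367=344  252^368=97  252^369=648  252^370=29  252^371=37
  252^372=70  252^373=454  252^374=55  252^375=640  252^376=657
  252^377=314  252^378=469  252^379=530  252^380=38  252^381=322
  252^382=502  252^383=253
Found 253 at exponent 383.

383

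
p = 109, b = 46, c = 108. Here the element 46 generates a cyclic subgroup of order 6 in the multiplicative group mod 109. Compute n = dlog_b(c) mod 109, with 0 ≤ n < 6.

3

Successive powers of 46 modulo 109:
  46^0=1  46^1=46  46^2=45  46^3=108
So 46^3 ≡ 108 (mod 109), giving n = 3.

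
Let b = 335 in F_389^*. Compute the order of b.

97

The order of 335 must divide p − 1 = 388 = 2^2 · 97.
Divisors: 1, 2, 4, 97, 194, 388.
Check each in increasing order: 335^1 ≡ 335;  335^2 ≡ 193;  335^4 ≡ 294;  335^97 ≡ 1.
Smallest exponent giving 1 is 97.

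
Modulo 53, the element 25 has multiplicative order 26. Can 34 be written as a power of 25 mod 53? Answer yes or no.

34 ∈ ⟨25⟩ iff 34^26 ≡ 1 (mod 53), since |⟨25⟩| = 26.
34^26 mod 53 = 52.
Since 52 ≠ 1, 34 does not lie in the subgroup.

no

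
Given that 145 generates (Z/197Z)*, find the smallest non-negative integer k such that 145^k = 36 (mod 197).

28

Successive powers of 145 modulo 197:
  145^0=1  145^1=145  145^2=143  145^3=50  145^4=158  145^5=58
  145^6=136  145^7=20  145^8=142  145^9=102  145^10=15  145^11=8
  145^12=175  145^13=159  145^14=6  145^15=82  145^16=70  145^17=103
  145^18=160  145^19=151  145^20=28  145^21=120  145^22=64  145^23=21
  145^24=90  145^25=48  145^26=65  145^27=166  145^28=36
So 145^28 ≡ 36 (mod 197), giving k = 28.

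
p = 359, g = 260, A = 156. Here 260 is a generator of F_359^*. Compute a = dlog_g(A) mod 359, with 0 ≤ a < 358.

15

Successive powers of 260 modulo 359:
  260^0=1  260^1=260  260^2=108  260^3=78  260^4=176  260^5=167
  260^6=340  260^7=86  260^8=102  260^9=313  260^10=246  260^11=58
  260^12=2  260^13=161  260^14=216  260^15=156
So 260^15 ≡ 156 (mod 359), giving a = 15.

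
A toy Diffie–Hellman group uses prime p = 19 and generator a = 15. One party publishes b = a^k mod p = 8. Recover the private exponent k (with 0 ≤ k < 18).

15

Successive powers of 15 modulo 19:
  15^0=1  15^1=15  15^2=16  15^3=12  15^4=9  15^5=2
  15^6=11  15^7=13  15^8=5  15^9=18  15^10=4  15^11=3
  15^12=7  15^13=10  15^14=17  15^15=8
So 15^15 ≡ 8 (mod 19), giving k = 15.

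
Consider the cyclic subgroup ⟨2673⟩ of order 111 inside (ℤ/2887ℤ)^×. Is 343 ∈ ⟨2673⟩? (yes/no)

343 ∈ ⟨2673⟩ iff 343^111 ≡ 1 (mod 2887), since |⟨2673⟩| = 111.
343^111 mod 2887 = 1.
Since 1 = 1, 343 lies in the subgroup.

yes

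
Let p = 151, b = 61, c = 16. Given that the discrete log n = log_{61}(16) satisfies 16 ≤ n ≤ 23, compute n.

20

Compute 61^16 mod 151 = 116, then multiply by 61 repeatedly:
  61^16=116  61^17=130  61^18=78  61^19=77  61^20=16
Found 16 at exponent 20.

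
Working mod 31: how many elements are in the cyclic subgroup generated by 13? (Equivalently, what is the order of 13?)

30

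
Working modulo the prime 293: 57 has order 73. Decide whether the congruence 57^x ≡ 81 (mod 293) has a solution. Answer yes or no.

81 ∈ ⟨57⟩ iff 81^73 ≡ 1 (mod 293), since |⟨57⟩| = 73.
81^73 mod 293 = 1.
Since 1 = 1, 81 lies in the subgroup.

yes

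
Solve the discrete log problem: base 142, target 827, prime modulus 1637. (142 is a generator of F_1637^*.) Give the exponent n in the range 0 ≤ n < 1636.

486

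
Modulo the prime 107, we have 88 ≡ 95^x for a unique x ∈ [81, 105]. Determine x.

Compute 95^81 mod 107 = 103, then multiply by 95 repeatedly:
  95^81=103  95^82=48  95^83=66  95^84=64  95^85=88
Found 88 at exponent 85.

85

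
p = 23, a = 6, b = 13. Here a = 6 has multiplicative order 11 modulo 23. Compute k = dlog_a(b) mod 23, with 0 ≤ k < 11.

Successive powers of 6 modulo 23:
  6^0=1  6^1=6  6^2=13
So 6^2 ≡ 13 (mod 23), giving k = 2.

2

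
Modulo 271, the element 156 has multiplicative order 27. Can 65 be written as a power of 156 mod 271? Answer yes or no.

no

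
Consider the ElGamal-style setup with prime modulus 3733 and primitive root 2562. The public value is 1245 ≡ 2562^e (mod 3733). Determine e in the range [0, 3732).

635

Baby-step giant-step with m = ceil(sqrt(3732)) = 62.
Baby table (2562^j mod 3733 for j=0..61):
  0:1  1:2562  2:1230  3:608  4:1035  5:1240  6:97  7:2136
  8:3587  9:2981  10:3337  11:824  12:1943  13:1877  14:770  15:1716
  16:2651  17:1535  18:1821  19:2885  20:30  21:2200  22:3303  23:3308
  24:1186  25:3603  26:2910  27:619  28:3086  29:3571  30:3052  31:2322
  32:2295  33:315  34:702  35:2951  36:1137  37:1254  38:2368  39:691
  40:900  41:2539  42:2032  43:2182  44:1983  45:3566  46:1441  47:3638
  48:2988  49:2606  50:1968  51:2466  52:1656  53:1984  54:2395  55:2671
  56:513  57:290  58:113  59:2065  60:869  61:1510
Giant step factor: 2562^(-62) ≡ 2724 (mod 3733).
Scan 1245·2724^i mod 3733 for i = 0, 1, …:
  i=0: 1245   i=1: 1816   i=2: 559   i=3: 3385
  i=4: 230   i=5: 3109   i=6: 2472   i=7: 3129
  i=8: 957   i=9: 1234   i=10: 1716
Match at i=10, j=15: e = 10·62 + 15 = 635.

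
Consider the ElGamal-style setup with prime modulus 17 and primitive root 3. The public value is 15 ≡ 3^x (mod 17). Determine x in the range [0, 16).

6

Successive powers of 3 modulo 17:
  3^0=1  3^1=3  3^2=9  3^3=10  3^4=13  3^5=5
  3^6=15
So 3^6 ≡ 15 (mod 17), giving x = 6.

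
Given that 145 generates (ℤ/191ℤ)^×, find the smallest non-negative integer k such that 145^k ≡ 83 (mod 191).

27

Baby-step giant-step with m = ceil(sqrt(190)) = 14.
Baby table (145^j mod 191 for j=0..13):
  0:1  1:145  2:15  3:74  4:34  5:155  6:128  7:33
  8:10  9:113  10:150  11:167  12:149  13:22
Giant step factor: 145^(-14) ≡ 67 (mod 191).
Scan 83·67^i mod 191 for i = 0, 1, …:
  i=0: 83   i=1: 22
Match at i=1, j=13: k = 1·14 + 13 = 27.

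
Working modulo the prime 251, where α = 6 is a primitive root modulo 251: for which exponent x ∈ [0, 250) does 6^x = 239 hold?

Baby-step giant-step with m = ceil(sqrt(250)) = 16.
Baby table (6^j mod 251 for j=0..15):
  0:1  1:6  2:36  3:216  4:41  5:246  6:221  7:71
  8:175  9:46  10:25  11:150  12:147  13:129  14:21  15:126
Giant step factor: 6^(-16) ≡ 84 (mod 251).
Scan 239·84^i mod 251 for i = 0, 1, …:
  i=0: 239   i=1: 247   i=2: 166   i=3: 139
  i=4: 130   i=5: 127   i=6: 126
Match at i=6, j=15: x = 6·16 + 15 = 111.

111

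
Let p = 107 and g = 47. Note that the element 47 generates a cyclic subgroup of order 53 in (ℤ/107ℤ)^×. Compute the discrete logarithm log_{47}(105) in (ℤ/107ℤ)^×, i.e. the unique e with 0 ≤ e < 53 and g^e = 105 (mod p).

49

Baby-step giant-step with m = ceil(sqrt(53)) = 8.
Baby table (47^j mod 107 for j=0..7):
  0:1  1:47  2:69  3:33  4:53  5:30  6:19  7:37
Giant step factor: 47^(-8) ≡ 4 (mod 107).
Scan 105·4^i mod 107 for i = 0, 1, …:
  i=0: 105   i=1: 99   i=2: 75   i=3: 86
  i=4: 23   i=5: 92   i=6: 47
Match at i=6, j=1: e = 6·8 + 1 = 49.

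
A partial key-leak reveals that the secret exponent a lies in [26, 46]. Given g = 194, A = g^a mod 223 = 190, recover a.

Compute 194^26 mod 223 = 124, then multiply by 194 repeatedly:
  194^26=124  194^27=195  194^28=143  194^29=90  194^30=66
  194^31=93  194^32=202  194^33=163  194^34=179  194^35=161
  194^36=14  194^37=40  194^38=178  194^39=190
Found 190 at exponent 39.

39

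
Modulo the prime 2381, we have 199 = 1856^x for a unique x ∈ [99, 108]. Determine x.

99

Compute 1856^99 mod 2381 = 199, then multiply by 1856 repeatedly:
  1856^99=199
Found 199 at exponent 99.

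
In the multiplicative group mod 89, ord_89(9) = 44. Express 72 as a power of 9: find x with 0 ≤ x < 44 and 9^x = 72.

25

Baby-step giant-step with m = ceil(sqrt(44)) = 7.
Baby table (9^j mod 89 for j=0..6):
  0:1  1:9  2:81  3:17  4:64  5:42  6:22
Giant step factor: 9^(-7) ≡ 49 (mod 89).
Scan 72·49^i mod 89 for i = 0, 1, …:
  i=0: 72   i=1: 57   i=2: 34   i=3: 64
Match at i=3, j=4: x = 3·7 + 4 = 25.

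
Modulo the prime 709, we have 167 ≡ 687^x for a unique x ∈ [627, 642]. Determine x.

Compute 687^627 mod 709 = 216, then multiply by 687 repeatedly:
  687^627=216  687^628=211  687^629=321  687^630=28  687^631=93
  687^632=81  687^633=345  687^634=209  687^635=365  687^636=478
  687^637=119  687^638=218  687^639=167
Found 167 at exponent 639.

639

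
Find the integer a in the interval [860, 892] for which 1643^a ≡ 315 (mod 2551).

890

Compute 1643^860 mod 2551 = 590, then multiply by 1643 repeatedly:
  1643^860=590  1643^861=2541  1643^862=1427  1643^863=192  1643^864=1683
  1643^865=2436  1643^866=2380  1643^867=2208  1643^868=222  1643^869=2504
  1643^870=1860  1643^871=2433  1643^872=2  1643^873=735  1643^874=982
  1643^875=1194  1643^876=23  1643^877=2075  1643^878=1089  1643^879=976
  1643^880=1540  1643^881=2179  1643^882=1044  1643^883=1020  1643^884=2404
  1643^885=824  1643^886=1802  1643^887=1526  1643^888=2136  1643^889=1823
  1643^890=315
Found 315 at exponent 890.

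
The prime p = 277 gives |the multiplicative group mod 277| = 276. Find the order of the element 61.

92

The order of 61 must divide p − 1 = 276 = 2^2 · 3 · 23.
Divisors: 1, 2, 3, 4, 6, 12, 23, 46, 69, 92, 138, 276.
Check each in increasing order: 61^1 ≡ 61;  61^2 ≡ 120;  61^3 ≡ 118;  61^4 ≡ 273;  61^6 ≡ 74;  61^12 ≡ 213;  61^23 ≡ 217;  61^46 ≡ 276;  61^69 ≡ 60;  61^92 ≡ 1.
Smallest exponent giving 1 is 92.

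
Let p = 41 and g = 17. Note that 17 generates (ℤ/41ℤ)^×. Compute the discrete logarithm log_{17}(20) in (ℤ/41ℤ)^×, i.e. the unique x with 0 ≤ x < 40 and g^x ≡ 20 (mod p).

18

Successive powers of 17 modulo 41:
  17^0=1  17^1=17  17^2=2  17^3=34  17^4=4  17^5=27
  17^6=8  17^7=13  17^8=16  17^9=26  17^10=32  17^11=11
  17^12=23  17^13=22  17^14=5  17^15=3  17^16=10  17^17=6
  17^18=20
So 17^18 ≡ 20 (mod 41), giving x = 18.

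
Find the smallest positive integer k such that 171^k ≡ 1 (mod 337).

336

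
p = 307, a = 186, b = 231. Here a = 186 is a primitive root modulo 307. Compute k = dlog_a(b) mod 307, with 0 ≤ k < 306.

Baby-step giant-step with m = ceil(sqrt(306)) = 18.
Baby table (186^j mod 307 for j=0..17):
  0:1  1:186  2:212  3:136  4:122  5:281  6:76  7:14
  8:148  9:205  10:62  11:173  12:250  13:143  14:196  15:230
  16:107  17:254
Giant step factor: 186^(-18) ≡ 9 (mod 307).
Scan 231·9^i mod 307 for i = 0, 1, …:
  i=0: 231   i=1: 237   i=2: 291   i=3: 163
  i=4: 239   i=5: 2   i=6: 18   i=7: 162
  i=8: 230
Match at i=8, j=15: k = 8·18 + 15 = 159.

159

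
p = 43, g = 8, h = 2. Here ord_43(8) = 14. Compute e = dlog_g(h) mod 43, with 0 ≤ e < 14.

Successive powers of 8 modulo 43:
  8^0=1  8^1=8  8^2=21  8^3=39  8^4=11  8^5=2
So 8^5 ≡ 2 (mod 43), giving e = 5.

5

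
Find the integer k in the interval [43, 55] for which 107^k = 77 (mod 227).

52

Compute 107^43 mod 227 = 191, then multiply by 107 repeatedly:
  107^43=191  107^44=7  107^45=68  107^46=12  107^47=149
  107^48=53  107^49=223  107^50=26  107^51=58  107^52=77
Found 77 at exponent 52.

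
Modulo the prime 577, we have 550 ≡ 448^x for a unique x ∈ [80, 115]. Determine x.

108

Compute 448^80 mod 577 = 523, then multiply by 448 repeatedly:
  448^80=523  448^81=42  448^82=352  448^83=175  448^84=505
  448^85=56  448^86=277  448^87=41  448^88=481  448^89=267
  448^90=177  448^91=247  448^92=449  448^93=356  448^94=236
  448^95=137  448^96=214  448^97=90  448^98=507  448^99=375
  448^100=93  448^101=120  448^102=99  448^103=500  448^104=124
  448^105=160  448^106=132  448^107=282  448^108=550
Found 550 at exponent 108.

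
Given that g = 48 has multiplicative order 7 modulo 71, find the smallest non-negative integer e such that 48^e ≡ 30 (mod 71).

Successive powers of 48 modulo 71:
  48^0=1  48^1=48  48^2=32  48^3=45  48^4=30
So 48^4 ≡ 30 (mod 71), giving e = 4.

4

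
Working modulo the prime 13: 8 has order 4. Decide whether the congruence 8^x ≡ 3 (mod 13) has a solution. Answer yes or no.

no

3 ∈ ⟨8⟩ iff 3^4 ≡ 1 (mod 13), since |⟨8⟩| = 4.
3^4 mod 13 = 3.
Since 3 ≠ 1, 3 does not lie in the subgroup.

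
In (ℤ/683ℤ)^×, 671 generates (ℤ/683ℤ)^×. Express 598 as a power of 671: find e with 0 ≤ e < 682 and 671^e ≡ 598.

125

Baby-step giant-step with m = ceil(sqrt(682)) = 27.
Baby table (671^j mod 683 for j=0..26):
  0:1  1:671  2:144  3:321  4:246  5:463  6:591  7:421
  8:412  9:520  10:590  11:433  12:268  13:199  14:344  15:653
  16:360  17:461  18:615  19:133  20:453  21:28  22:347  23:617
  24:109  25:58  26:670
Giant step factor: 671^(-27) ≡ 162 (mod 683).
Scan 598·162^i mod 683 for i = 0, 1, …:
  i=0: 598   i=1: 573   i=2: 621   i=3: 201
  i=4: 461
Match at i=4, j=17: e = 4·27 + 17 = 125.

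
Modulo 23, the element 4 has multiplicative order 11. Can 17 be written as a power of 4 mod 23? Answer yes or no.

no

⟨4⟩ has order 11; its elements mod 23 are {1, 2, 3, 4, 6, 8, 9, 12, 13, 16, 18}.
17 is not in this set.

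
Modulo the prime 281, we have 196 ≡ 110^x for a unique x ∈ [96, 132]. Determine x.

124

Compute 110^96 mod 281 = 4, then multiply by 110 repeatedly:
  110^96=4  110^97=159  110^98=68  110^99=174  110^100=32
  110^101=148  110^102=263  110^103=268  110^104=256  110^105=60
  110^106=137  110^107=177  110^108=81  110^109=199  110^110=253
  110^111=11  110^112=86  110^113=187  110^114=57  110^115=88
  110^116=126  110^117=91  110^118=175  110^119=142  110^120=165
  110^121=166  110^122=276  110^123=12  110^124=196
Found 196 at exponent 124.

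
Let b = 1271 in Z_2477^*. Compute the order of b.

2476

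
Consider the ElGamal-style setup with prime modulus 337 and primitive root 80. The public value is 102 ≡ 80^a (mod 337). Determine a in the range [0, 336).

195

Baby-step giant-step with m = ceil(sqrt(336)) = 19.
Baby table (80^j mod 337 for j=0..18):
  0:1  1:80  2:334  3:97  4:9  5:46  6:310  7:199
  8:81  9:77  10:94  11:106  12:55  13:19  14:172  15:280
  16:158  17:171  18:200
Giant step factor: 80^(-19) ≡ 247 (mod 337).
Scan 102·247^i mod 337 for i = 0, 1, …:
  i=0: 102   i=1: 256   i=2: 213   i=3: 39
  i=4: 197   i=5: 131   i=6: 5   i=7: 224
  i=8: 60   i=9: 329   i=10: 46
Match at i=10, j=5: a = 10·19 + 5 = 195.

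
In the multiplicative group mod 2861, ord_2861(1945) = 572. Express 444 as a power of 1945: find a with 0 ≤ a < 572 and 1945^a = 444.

Baby-step giant-step with m = ceil(sqrt(572)) = 24.
Baby table (1945^j mod 2861 for j=0..23):
  0:1  1:1945  2:783  3:883  4:835  5:1888  6:1497  7:2028
  8:2002  9:69  10:2599  11:2529  12:846  13:395  14:1527  15:297
  16:2604  17:810  18:1900  19:1949  20:2841  21:1154  22:1506  23:2367
Giant step factor: 1945^(-24) ≡ 264 (mod 2861).
Scan 444·264^i mod 2861 for i = 0, 1, …:
  i=0: 444   i=1: 2776   i=2: 448   i=3: 971
  i=4: 1715   i=5: 722   i=6: 1782   i=7: 1244
  i=8: 2262   i=9: 2080   i=10: 2669   i=11: 810
Match at i=11, j=17: a = 11·24 + 17 = 281.

281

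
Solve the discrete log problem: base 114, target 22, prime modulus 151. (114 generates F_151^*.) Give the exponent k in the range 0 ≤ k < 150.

104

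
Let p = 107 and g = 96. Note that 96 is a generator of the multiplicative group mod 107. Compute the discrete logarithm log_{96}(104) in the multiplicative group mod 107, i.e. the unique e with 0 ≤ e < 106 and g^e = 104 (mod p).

61

Baby-step giant-step with m = ceil(sqrt(106)) = 11.
Baby table (96^j mod 107 for j=0..10):
  0:1  1:96  2:14  3:60  4:89  5:91  6:69  7:97
  8:3  9:74  10:42
Giant step factor: 96^(-11) ≡ 22 (mod 107).
Scan 104·22^i mod 107 for i = 0, 1, …:
  i=0: 104   i=1: 41   i=2: 46   i=3: 49
  i=4: 8   i=5: 69
Match at i=5, j=6: e = 5·11 + 6 = 61.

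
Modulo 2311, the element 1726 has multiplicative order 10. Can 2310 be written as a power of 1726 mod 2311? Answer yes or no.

yes

⟨1726⟩ has order 10; its elements mod 2311 are {1, 197, 305, 478, 585, 1726, 1833, 2006, 2114, 2310}.
2310 is in this set.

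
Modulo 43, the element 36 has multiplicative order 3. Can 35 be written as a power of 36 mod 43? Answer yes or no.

35 ∈ ⟨36⟩ iff 35^3 ≡ 1 (mod 43), since |⟨36⟩| = 3.
35^3 mod 43 = 4.
Since 4 ≠ 1, 35 does not lie in the subgroup.

no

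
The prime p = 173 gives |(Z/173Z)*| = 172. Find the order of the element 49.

86

The order of 49 must divide p − 1 = 172 = 2^2 · 43.
Divisors: 1, 2, 4, 43, 86, 172.
Check each in increasing order: 49^1 ≡ 49;  49^2 ≡ 152;  49^4 ≡ 95;  49^43 ≡ 172;  49^86 ≡ 1.
Smallest exponent giving 1 is 86.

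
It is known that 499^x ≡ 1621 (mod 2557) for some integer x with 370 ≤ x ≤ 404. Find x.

401

Compute 499^370 mod 2557 = 556, then multiply by 499 repeatedly:
  499^370=556  499^371=1288  499^372=905  499^373=1563  499^374=52
  499^375=378  499^376=1961  499^377=1765  499^378=1127  499^379=2390
  499^380=1048  499^381=1324  499^382=970  499^383=757  499^384=1864
  499^385=1945  499^386=1452  499^387=917  499^388=2437  499^389=1488
  499^390=982  499^391=1631  499^392=743  499^393=2549  499^394=1122
  499^395=2452  499^396=1302  499^397=220  499^398=2386  499^399=1609
  499^400=2550  499^401=1621
Found 1621 at exponent 401.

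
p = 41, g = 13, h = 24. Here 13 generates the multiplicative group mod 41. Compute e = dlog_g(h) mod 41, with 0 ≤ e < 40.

Successive powers of 13 modulo 41:
  13^0=1  13^1=13  13^2=5  13^3=24
So 13^3 ≡ 24 (mod 41), giving e = 3.

3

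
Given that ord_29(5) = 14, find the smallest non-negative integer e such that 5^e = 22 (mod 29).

Successive powers of 5 modulo 29:
  5^0=1  5^1=5  5^2=25  5^3=9  5^4=16  5^5=22
So 5^5 ≡ 22 (mod 29), giving e = 5.

5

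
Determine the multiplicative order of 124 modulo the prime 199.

99

The order of 124 must divide p − 1 = 198 = 2 · 3^2 · 11.
Divisors: 1, 2, 3, 6, 9, 11, 18, 22, 33, 66, 99, 198.
Check each in increasing order: 124^1 ≡ 124;  124^2 ≡ 53;  124^3 ≡ 5;  124^6 ≡ 25;  124^9 ≡ 125;  124^11 ≡ 58;  124^18 ≡ 103;  124^22 ≡ 180;  124^33 ≡ 92;  124^66 ≡ 106;  124^99 ≡ 1.
Smallest exponent giving 1 is 99.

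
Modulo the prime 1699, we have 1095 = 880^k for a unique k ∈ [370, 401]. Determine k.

Compute 880^370 mod 1699 = 1095, then multiply by 880 repeatedly:
  880^370=1095
Found 1095 at exponent 370.

370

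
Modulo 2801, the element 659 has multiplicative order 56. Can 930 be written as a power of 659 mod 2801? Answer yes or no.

930 ∈ ⟨659⟩ iff 930^56 ≡ 1 (mod 2801), since |⟨659⟩| = 56.
930^56 mod 2801 = 1.
Since 1 = 1, 930 lies in the subgroup.

yes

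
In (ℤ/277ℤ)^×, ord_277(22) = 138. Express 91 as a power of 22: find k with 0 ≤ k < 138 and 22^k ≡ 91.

Baby-step giant-step with m = ceil(sqrt(138)) = 12.
Baby table (22^j mod 277 for j=0..11):
  0:1  1:22  2:207  3:122  4:191  5:47  6:203  7:34
  8:194  9:113  10:270  11:123
Giant step factor: 22^(-12) ≡ 264 (mod 277).
Scan 91·264^i mod 277 for i = 0, 1, …:
  i=0: 91   i=1: 202   i=2: 144   i=3: 67
  i=4: 237   i=5: 243   i=6: 165   i=7: 71
  i=8: 185   i=9: 88   i=10: 241   i=11: 191
Match at i=11, j=4: k = 11·12 + 4 = 136.

136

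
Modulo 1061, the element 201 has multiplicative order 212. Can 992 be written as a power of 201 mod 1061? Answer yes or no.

yes

992 ∈ ⟨201⟩ iff 992^212 ≡ 1 (mod 1061), since |⟨201⟩| = 212.
992^212 mod 1061 = 1.
Since 1 = 1, 992 lies in the subgroup.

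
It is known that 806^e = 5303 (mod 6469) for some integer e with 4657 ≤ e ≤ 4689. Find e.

Compute 806^4657 mod 6469 = 5681, then multiply by 806 repeatedly:
  806^4657=5681  806^4658=5303
Found 5303 at exponent 4658.

4658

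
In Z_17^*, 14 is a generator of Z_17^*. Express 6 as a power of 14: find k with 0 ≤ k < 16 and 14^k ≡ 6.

7

Successive powers of 14 modulo 17:
  14^0=1  14^1=14  14^2=9  14^3=7  14^4=13  14^5=12
  14^6=15  14^7=6
So 14^7 ≡ 6 (mod 17), giving k = 7.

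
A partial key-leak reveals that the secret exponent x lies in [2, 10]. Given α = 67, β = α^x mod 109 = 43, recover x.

6

Compute 67^2 mod 109 = 20, then multiply by 67 repeatedly:
  67^2=20  67^3=32  67^4=73  67^5=95  67^6=43
Found 43 at exponent 6.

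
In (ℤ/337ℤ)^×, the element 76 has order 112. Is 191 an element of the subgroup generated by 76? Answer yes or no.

191 ∈ ⟨76⟩ iff 191^112 ≡ 1 (mod 337), since |⟨76⟩| = 112.
191^112 mod 337 = 1.
Since 1 = 1, 191 lies in the subgroup.

yes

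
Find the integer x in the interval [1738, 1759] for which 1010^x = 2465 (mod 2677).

1749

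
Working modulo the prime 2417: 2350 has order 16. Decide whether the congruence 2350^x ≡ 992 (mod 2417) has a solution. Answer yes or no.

yes

⟨2350⟩ has order 16; its elements mod 2417 are {1, 67, 345, 592, 974, 992, 1055, 1205, 1212, 1362, 1425, 1443, 1825, 2072, 2350, 2416}.
992 is in this set.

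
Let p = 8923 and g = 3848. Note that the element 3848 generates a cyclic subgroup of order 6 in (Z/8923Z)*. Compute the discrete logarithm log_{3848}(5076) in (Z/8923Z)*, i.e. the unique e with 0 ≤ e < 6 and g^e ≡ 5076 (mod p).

Successive powers of 3848 modulo 8923:
  3848^0=1  3848^1=3848  3848^2=3847  3848^3=8922  3848^4=5075  3848^5=5076
So 3848^5 ≡ 5076 (mod 8923), giving e = 5.

5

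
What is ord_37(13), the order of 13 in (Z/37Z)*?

The order of 13 must divide p − 1 = 36 = 2^2 · 3^2.
Divisors: 1, 2, 3, 4, 6, 9, 12, 18, 36.
Check each in increasing order: 13^1 ≡ 13;  13^2 ≡ 21;  13^3 ≡ 14;  13^4 ≡ 34;  13^6 ≡ 11;  13^9 ≡ 6;  13^12 ≡ 10;  13^18 ≡ 36;  13^36 ≡ 1.
Smallest exponent giving 1 is 36.

36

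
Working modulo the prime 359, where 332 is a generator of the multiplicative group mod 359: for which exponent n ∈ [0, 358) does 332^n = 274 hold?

131

Baby-step giant-step with m = ceil(sqrt(358)) = 19.
Baby table (332^j mod 359 for j=0..18):
  0:1  1:332  2:11  3:62  4:121  5:323  6:254  7:322
  8:281  9:311  10:219  11:190  12:255  13:295  14:292  15:14
  16:340  17:154  18:150
Giant step factor: 332^(-19) ≡ 327 (mod 359).
Scan 274·327^i mod 359 for i = 0, 1, …:
  i=0: 274   i=1: 207   i=2: 197   i=3: 158
  i=4: 329   i=5: 242   i=6: 154
Match at i=6, j=17: n = 6·19 + 17 = 131.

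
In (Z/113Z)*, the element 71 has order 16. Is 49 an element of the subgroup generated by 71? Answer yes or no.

no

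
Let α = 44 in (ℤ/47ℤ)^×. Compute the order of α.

The order of 44 must divide p − 1 = 46 = 2 · 23.
Divisors: 1, 2, 23, 46.
Check each in increasing order: 44^1 ≡ 44;  44^2 ≡ 9;  44^23 ≡ 46;  44^46 ≡ 1.
Smallest exponent giving 1 is 46.

46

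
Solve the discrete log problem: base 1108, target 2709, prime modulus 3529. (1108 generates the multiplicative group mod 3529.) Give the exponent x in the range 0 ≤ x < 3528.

2957

Baby-step giant-step with m = ceil(sqrt(3528)) = 60.
Baby table (1108^j mod 3529 for j=0..59):
  0:1  1:1108  2:3101  3:2191  4:3205  5:966  6:1041  7:2974
  8:2635  9:1097  10:1500  11:3370  12:278  13:1001  14:1002  15:2110
  16:1682  17:344  18:20  19:986  20:2027  21:1472  22:578  23:1675
  24:3175  25:3016  26:3294  27:766  28:1768  29:349  30:2031  31:2375
  32:2395  33:3381  34:1879  35:3351  36:400  37:2075  38:1721  39:1208
  40:973  41:1739  42:3507  43:327  44:2358  45:1204  46:70  47:3451
  48:1801  49:1623  50:2023  51:569  52:2290  53:3498  54:942  55:2681
  56:2659  57:2986  58:1815  59:3019
Giant step factor: 1108^(-60) ≡ 393 (mod 3529).
Scan 2709·393^i mod 3529 for i = 0, 1, …:
  i=0: 2709   i=1: 2408   i=2: 572   i=3: 2469
  i=4: 3371   i=5: 1428   i=6: 93   i=7: 1259
  i=8: 727   i=9: 3391     …   i=48: 387
  i=49: 344
Match at i=49, j=17: x = 49·60 + 17 = 2957.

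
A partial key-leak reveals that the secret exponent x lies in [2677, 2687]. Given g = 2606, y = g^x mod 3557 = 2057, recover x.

Compute 2606^2677 mod 3557 = 828, then multiply by 2606 repeatedly:
  2606^2677=828  2606^2678=2226  2606^2679=3046  2606^2680=2209  2606^2681=1428
  2606^2682=746  2606^2683=1954  2606^2684=2057
Found 2057 at exponent 2684.

2684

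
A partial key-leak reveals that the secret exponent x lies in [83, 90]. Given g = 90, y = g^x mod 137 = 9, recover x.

Compute 90^83 mod 137 = 54, then multiply by 90 repeatedly:
  90^83=54  90^84=65  90^85=96  90^86=9
Found 9 at exponent 86.

86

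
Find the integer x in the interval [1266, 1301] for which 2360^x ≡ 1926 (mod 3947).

1271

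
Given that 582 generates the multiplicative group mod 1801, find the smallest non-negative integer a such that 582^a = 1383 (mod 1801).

318

Baby-step giant-step with m = ceil(sqrt(1800)) = 43.
Baby table (582^j mod 1801 for j=0..42):
  0:1  1:582  2:136  3:1709  4:486  5:95  6:1260  7:313
  8:265  9:1145  10:20  11:834  12:919  13:1762  14:715  15:99
  16:1787  17:857  18:1698  19:1288  20:400  21:471  22:370  23:1021
  24:1693  25:179  26:1521  27:931  28:1542  29:546  30:796  31:415
  32:196  33:609  34:1442  35:1779  36:1604  37:610  38:223  39:114
  40:1512  41:1096  42:318
Giant step factor: 582^(-43) ≡ 1375 (mod 1801).
Scan 1383·1375^i mod 1801 for i = 0, 1, …:
  i=0: 1383   i=1: 1570   i=2: 1152   i=3: 921
  i=4: 272   i=5: 1193   i=6: 1465   i=7: 857
Match at i=7, j=17: a = 7·43 + 17 = 318.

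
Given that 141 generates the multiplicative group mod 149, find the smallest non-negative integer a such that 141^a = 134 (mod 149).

113

Baby-step giant-step with m = ceil(sqrt(148)) = 13.
Baby table (141^j mod 149 for j=0..12):
  0:1  1:141  2:64  3:84  4:73  5:12  6:53  7:23
  8:114  9:131  10:144  11:40  12:127
Giant step factor: 141^(-13) ≡ 138 (mod 149).
Scan 134·138^i mod 149 for i = 0, 1, …:
  i=0: 134   i=1: 16   i=2: 122   i=3: 148
  i=4: 11   i=5: 28   i=6: 139   i=7: 110
  i=8: 131
Match at i=8, j=9: a = 8·13 + 9 = 113.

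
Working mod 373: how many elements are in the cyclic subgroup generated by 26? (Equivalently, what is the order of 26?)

The order of 26 must divide p − 1 = 372 = 2^2 · 3 · 31.
Divisors: 1, 2, 3, 4, 6, 12, 31, 62, 93, 124, 186, 372.
Check each in increasing order: 26^1 ≡ 26;  26^2 ≡ 303;  26^3 ≡ 45;  26^4 ≡ 51;  26^6 ≡ 160;  26^12 ≡ 236;  26^31 ≡ 69;  26^62 ≡ 285;  26^93 ≡ 269;  26^124 ≡ 284;  26^186 ≡ 372;  26^372 ≡ 1.
Smallest exponent giving 1 is 372.

372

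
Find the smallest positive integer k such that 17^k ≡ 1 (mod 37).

The order of 17 must divide p − 1 = 36 = 2^2 · 3^2.
Divisors: 1, 2, 3, 4, 6, 9, 12, 18, 36.
Check each in increasing order: 17^1 ≡ 17;  17^2 ≡ 30;  17^3 ≡ 29;  17^4 ≡ 12;  17^6 ≡ 27;  17^9 ≡ 6;  17^12 ≡ 26;  17^18 ≡ 36;  17^36 ≡ 1.
Smallest exponent giving 1 is 36.

36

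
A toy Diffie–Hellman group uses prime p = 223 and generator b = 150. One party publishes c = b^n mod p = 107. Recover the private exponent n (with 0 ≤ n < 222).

181

Baby-step giant-step with m = ceil(sqrt(222)) = 15.
Baby table (150^j mod 223 for j=0..14):
  0:1  1:150  2:200  3:118  4:83  5:185  6:98  7:205
  8:199  9:191  10:106  11:67  12:15  13:20  14:101
Giant step factor: 150^(-15) ≡ 207 (mod 223).
Scan 107·207^i mod 223 for i = 0, 1, …:
  i=0: 107   i=1: 72   i=2: 186   i=3: 146
  i=4: 117   i=5: 135   i=6: 70   i=7: 218
  i=8: 80   i=9: 58   i=10: 187   i=11: 130
  i=12: 150
Match at i=12, j=1: n = 12·15 + 1 = 181.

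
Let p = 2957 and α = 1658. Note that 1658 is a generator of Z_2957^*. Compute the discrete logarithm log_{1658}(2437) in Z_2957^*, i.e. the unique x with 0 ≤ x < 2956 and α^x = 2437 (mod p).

99

Baby-step giant-step with m = ceil(sqrt(2956)) = 55.
Baby table (1658^j mod 2957 for j=0..54):
  0:1  1:1658  2:1911  3:1491  4:26  5:1710  6:2374  7:325
  8:676  9:105  10:2584  11:2536  12:2791  13:2730  14:2130  15:882
  16:1598  17:12  18:2154  19:2233  20:150  21:312  22:2778  23:1875
  24:943  25:2198  26:1260  27:1438  28:862  29:965  30:233  31:1904
  32:1713  33:1434  34:144  35:2192  36:183  37:1800  38:787  39:809
  40:1801  41:2445  42:2720  43:335  44:2471  45:1473  46:2709  47:2796
  48:2149  49:2814  50:2423  51:1728  52:2648  53:2196  54:901
Giant step factor: 1658^(-55) ≡ 1832 (mod 2957).
Scan 2437·1832^i mod 2957 for i = 0, 1, …:
  i=0: 2437   i=1: 2471
Match at i=1, j=44: x = 1·55 + 44 = 99.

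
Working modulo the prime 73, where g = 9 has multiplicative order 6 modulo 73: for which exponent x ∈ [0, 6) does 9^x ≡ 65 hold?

5

Successive powers of 9 modulo 73:
  9^0=1  9^1=9  9^2=8  9^3=72  9^4=64  9^5=65
So 9^5 ≡ 65 (mod 73), giving x = 5.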